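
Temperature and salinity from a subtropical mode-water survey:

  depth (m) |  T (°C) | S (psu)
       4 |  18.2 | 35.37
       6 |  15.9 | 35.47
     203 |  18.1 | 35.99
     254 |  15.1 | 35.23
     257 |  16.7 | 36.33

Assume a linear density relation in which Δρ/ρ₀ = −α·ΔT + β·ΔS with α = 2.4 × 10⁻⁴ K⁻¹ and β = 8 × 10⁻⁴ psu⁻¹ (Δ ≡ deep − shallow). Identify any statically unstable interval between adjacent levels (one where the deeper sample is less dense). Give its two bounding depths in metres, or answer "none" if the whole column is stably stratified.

Evaluate Δρ/ρ₀ = −αΔT + βΔS across each adjacent pair:
  4–6 m: −αΔT+βΔS = −(2.4 × 10⁻⁴)(-2.3)+(8 × 10⁻⁴)(+0.10) = 6.3 × 10⁻⁴ → stable
  6–203 m: −αΔT+βΔS = −(2.4 × 10⁻⁴)(+2.2)+(8 × 10⁻⁴)(+0.52) = -1.1 × 10⁻⁴ → UNSTABLE
  203–254 m: −αΔT+βΔS = −(2.4 × 10⁻⁴)(-3.0)+(8 × 10⁻⁴)(-0.76) = 1.1 × 10⁻⁴ → stable
  254–257 m: −αΔT+βΔS = −(2.4 × 10⁻⁴)(+1.6)+(8 × 10⁻⁴)(+1.10) = 5.0 × 10⁻⁴ → stable
The 6–203 m interval has Δρ < 0: lighter water underlies denser water.

6–203 m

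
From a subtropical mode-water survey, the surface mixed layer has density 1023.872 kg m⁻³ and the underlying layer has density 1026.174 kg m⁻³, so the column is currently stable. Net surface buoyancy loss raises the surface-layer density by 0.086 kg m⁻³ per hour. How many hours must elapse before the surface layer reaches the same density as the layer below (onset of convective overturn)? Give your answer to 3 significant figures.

Density deficit of the surface layer: 1026.174 − 1023.872 = 2.302 kg m⁻³.
Required change = 2.302 / 0.086 = 26.8 hours.

26.8 hours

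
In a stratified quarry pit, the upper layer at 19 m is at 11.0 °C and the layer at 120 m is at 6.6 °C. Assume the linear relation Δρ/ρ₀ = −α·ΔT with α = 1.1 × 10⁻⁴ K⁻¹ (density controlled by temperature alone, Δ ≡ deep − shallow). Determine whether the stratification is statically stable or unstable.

stable

ΔT = 6.6 − 11.0 = -4.4 K, so Δρ/ρ₀ = −αΔT = 4.84 × 10⁻⁴.
Δρ/ρ₀ > 0, so Δρ > 0: deeper water is denser → statically stable.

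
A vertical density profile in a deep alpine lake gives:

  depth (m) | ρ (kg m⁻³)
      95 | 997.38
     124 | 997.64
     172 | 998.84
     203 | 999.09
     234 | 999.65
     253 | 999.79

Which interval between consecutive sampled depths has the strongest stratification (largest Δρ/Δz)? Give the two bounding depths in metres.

Compute the density gradient over each adjacent pair:
  95–124 m: Δρ/Δz = 0.26/29 = 9.0 × 10⁻³ kg m⁻⁴
  124–172 m: Δρ/Δz = 1.20/48 = 0.025 kg m⁻⁴
  172–203 m: Δρ/Δz = 0.25/31 = 8.1 × 10⁻³ kg m⁻⁴
  203–234 m: Δρ/Δz = 0.56/31 = 0.018 kg m⁻⁴
  234–253 m: Δρ/Δz = 0.14/19 = 7.4 × 10⁻³ kg m⁻⁴
The largest gradient is in the 124–172 m interval — the pycnocline.

124–172 m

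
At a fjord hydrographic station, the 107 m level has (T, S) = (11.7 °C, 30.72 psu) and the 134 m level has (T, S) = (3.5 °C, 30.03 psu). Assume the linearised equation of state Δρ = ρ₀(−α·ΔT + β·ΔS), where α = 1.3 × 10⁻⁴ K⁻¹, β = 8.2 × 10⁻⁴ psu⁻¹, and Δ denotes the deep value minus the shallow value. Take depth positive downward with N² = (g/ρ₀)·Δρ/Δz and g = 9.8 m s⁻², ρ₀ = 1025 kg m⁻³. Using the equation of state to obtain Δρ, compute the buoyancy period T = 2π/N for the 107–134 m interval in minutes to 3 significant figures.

7.77 min

ΔT = -8.2 K, ΔS = -0.69 psu (deep − shallow).
Δρ/ρ₀ = −αΔT + βΔS = 1.066 × 10⁻³ − 5.658 × 10⁻⁴ = 5.002 × 10⁻⁴, so Δρ ≈ 0.5127 kg m⁻³.
N² = (g/ρ₀)·Δρ/Δz = g·(Δρ/ρ₀)/Δz = 9.8 × 5.002 × 10⁻⁴ / 27 = 1.8155 × 10⁻⁴ s⁻².
N = √(1.8155 × 10⁻⁴) = 0.013474 rad s⁻¹ → T = 2π/N = 466.32 s = 7.7720 min ≈ 7.77 min.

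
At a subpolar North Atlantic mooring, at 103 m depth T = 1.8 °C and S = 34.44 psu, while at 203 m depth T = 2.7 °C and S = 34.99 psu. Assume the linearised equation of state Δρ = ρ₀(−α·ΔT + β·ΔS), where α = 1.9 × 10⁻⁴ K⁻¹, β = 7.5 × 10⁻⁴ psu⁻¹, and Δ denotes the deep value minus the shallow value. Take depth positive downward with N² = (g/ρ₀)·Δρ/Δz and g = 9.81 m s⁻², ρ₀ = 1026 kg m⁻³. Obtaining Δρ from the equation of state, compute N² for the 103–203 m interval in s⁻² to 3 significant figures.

2.37 × 10⁻⁵ s⁻²

ΔT = +0.9 K, ΔS = +0.55 psu (deep − shallow).
Δρ/ρ₀ = −αΔT + βΔS = -1.71 × 10⁻⁴ + 4.125 × 10⁻⁴ = 2.415 × 10⁻⁴, so Δρ ≈ 0.2478 kg m⁻³.
N² = (g/ρ₀)·Δρ/Δz = g·(Δρ/ρ₀)/Δz = 9.81 × 2.415 × 10⁻⁴ / 100 = 2.3691 × 10⁻⁵ s⁻² ≈ 2.37 × 10⁻⁵ s⁻².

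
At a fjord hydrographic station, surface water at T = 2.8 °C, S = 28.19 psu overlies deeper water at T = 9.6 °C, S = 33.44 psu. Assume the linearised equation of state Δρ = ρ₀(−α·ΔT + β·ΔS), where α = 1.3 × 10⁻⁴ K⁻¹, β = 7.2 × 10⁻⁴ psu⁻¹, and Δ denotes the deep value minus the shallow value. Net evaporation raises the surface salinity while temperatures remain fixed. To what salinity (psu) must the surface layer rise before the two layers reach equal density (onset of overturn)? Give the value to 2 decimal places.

Neutral buoyancy requires −α(T_deep − T_surf) + β(S_deep − S_surf′) = 0.
S_surf′ = S_deep − (α/β)·ΔT = 33.44 − (1.3 × 10⁻⁴/7.2 × 10⁻⁴)·(+6.8) = 32.2122 psu.
Increase required: 32.2122 − 28.19 = 4.0222 psu.

32.21 psu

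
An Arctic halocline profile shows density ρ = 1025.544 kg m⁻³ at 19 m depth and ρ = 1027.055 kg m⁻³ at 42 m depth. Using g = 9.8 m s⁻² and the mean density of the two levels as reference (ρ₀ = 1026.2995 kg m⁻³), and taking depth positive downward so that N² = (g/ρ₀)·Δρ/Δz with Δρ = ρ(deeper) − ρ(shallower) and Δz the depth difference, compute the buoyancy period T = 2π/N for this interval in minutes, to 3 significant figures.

4.18 min

Δρ = 1027.055 − 1025.544 = 1.511 kg m⁻³ over Δz = 42 − 19 = 23 m.
N² = (9.8/1026.2995) × (1.511/23) = 6.2732 × 10⁻⁴ s⁻².
N = √(6.2732 × 10⁻⁴) = 0.025046 rad s⁻¹, so T = 2π/N = 250.87 s = 4.1812 min ≈ 4.18 min.
A positive N² confirms static stability across the interval.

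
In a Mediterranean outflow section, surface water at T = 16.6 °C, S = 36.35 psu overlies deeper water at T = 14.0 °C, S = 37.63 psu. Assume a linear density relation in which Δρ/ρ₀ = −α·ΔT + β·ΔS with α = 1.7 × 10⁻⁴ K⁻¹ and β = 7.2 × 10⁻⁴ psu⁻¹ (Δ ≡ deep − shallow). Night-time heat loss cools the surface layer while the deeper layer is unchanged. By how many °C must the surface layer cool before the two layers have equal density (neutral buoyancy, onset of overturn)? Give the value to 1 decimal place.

Neutral buoyancy requires Δρ = 0, i.e. −α(T_deep − T_surf′) + β(S_deep − S_surf) = 0.
T_surf′ = T_deep − (β/α)·ΔS = 14.0 − (7.2 × 10⁻⁴/1.7 × 10⁻⁴)·(+1.28) = 8.579 °C.
Cooling required: 16.6 − (8.579) = 8.021 °C.

8.0 °C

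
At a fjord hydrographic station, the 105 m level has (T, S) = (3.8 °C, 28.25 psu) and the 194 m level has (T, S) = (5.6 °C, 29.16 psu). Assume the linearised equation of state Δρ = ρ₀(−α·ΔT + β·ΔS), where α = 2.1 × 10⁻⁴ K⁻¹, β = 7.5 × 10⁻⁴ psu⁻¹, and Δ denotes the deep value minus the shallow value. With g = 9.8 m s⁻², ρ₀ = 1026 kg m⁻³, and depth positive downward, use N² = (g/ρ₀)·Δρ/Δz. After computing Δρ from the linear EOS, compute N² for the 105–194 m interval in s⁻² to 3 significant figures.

3.35 × 10⁻⁵ s⁻²

ΔT = +1.8 K, ΔS = +0.91 psu (deep − shallow).
Δρ/ρ₀ = −αΔT + βΔS = -3.78 × 10⁻⁴ + 6.825 × 10⁻⁴ = 3.045 × 10⁻⁴, so Δρ ≈ 0.3124 kg m⁻³.
N² = (g/ρ₀)·Δρ/Δz = g·(Δρ/ρ₀)/Δz = 9.8 × 3.045 × 10⁻⁴ / 89 = 3.3529 × 10⁻⁵ s⁻² ≈ 3.35 × 10⁻⁵ s⁻².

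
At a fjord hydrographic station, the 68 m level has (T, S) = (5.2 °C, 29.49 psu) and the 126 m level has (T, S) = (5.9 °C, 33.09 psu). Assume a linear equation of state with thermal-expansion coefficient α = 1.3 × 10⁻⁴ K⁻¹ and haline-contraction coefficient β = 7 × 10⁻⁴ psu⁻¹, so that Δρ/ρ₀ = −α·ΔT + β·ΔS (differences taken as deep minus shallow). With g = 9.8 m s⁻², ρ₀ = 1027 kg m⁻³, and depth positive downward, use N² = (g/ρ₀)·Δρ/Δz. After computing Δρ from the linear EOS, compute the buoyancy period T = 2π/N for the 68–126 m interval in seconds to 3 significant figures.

ΔT = +0.7 K, ΔS = +3.60 psu (deep − shallow).
Δρ/ρ₀ = −αΔT + βΔS = -9.10 × 10⁻⁵ + 2.52 × 10⁻³ = 2.429 × 10⁻³, so Δρ ≈ 2.495 kg m⁻³.
N² = (g/ρ₀)·Δρ/Δz = g·(Δρ/ρ₀)/Δz = 9.8 × 2.429 × 10⁻³ / 58 = 4.1042 × 10⁻⁴ s⁻².
N = √(4.1042 × 10⁻⁴) = 0.020259 rad s⁻¹ → T = 2π/N = 310.14 s ≈ 310 s.

310 s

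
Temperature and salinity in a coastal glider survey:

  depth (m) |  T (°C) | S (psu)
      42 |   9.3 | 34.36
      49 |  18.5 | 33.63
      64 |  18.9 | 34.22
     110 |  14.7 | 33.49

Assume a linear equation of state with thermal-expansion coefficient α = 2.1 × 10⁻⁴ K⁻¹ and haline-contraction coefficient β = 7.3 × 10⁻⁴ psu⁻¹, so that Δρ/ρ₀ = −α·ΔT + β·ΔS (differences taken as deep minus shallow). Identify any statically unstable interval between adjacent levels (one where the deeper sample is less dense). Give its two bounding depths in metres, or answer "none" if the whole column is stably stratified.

Evaluate Δρ/ρ₀ = −αΔT + βΔS across each adjacent pair:
  42–49 m: −αΔT+βΔS = −(2.1 × 10⁻⁴)(+9.2)+(7.3 × 10⁻⁴)(-0.73) = -2.5 × 10⁻³ → UNSTABLE
  49–64 m: −αΔT+βΔS = −(2.1 × 10⁻⁴)(+0.4)+(7.3 × 10⁻⁴)(+0.59) = 3.5 × 10⁻⁴ → stable
  64–110 m: −αΔT+βΔS = −(2.1 × 10⁻⁴)(-4.2)+(7.3 × 10⁻⁴)(-0.73) = 3.5 × 10⁻⁴ → stable
The 42–49 m interval has Δρ < 0: lighter water underlies denser water.

42–49 m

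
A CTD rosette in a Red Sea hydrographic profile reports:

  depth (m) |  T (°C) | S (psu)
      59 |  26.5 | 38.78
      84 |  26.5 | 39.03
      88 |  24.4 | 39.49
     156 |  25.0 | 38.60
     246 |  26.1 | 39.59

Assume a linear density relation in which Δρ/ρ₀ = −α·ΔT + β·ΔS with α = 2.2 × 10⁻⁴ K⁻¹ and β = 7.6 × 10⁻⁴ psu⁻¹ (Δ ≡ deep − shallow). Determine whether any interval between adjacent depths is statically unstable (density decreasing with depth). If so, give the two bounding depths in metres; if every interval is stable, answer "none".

Evaluate Δρ/ρ₀ = −αΔT + βΔS across each adjacent pair:
  59–84 m: −αΔT+βΔS = −(2.2 × 10⁻⁴)(+0.0)+(7.6 × 10⁻⁴)(+0.25) = 1.9 × 10⁻⁴ → stable
  84–88 m: −αΔT+βΔS = −(2.2 × 10⁻⁴)(-2.1)+(7.6 × 10⁻⁴)(+0.46) = 8.1 × 10⁻⁴ → stable
  88–156 m: −αΔT+βΔS = −(2.2 × 10⁻⁴)(+0.6)+(7.6 × 10⁻⁴)(-0.89) = -8.1 × 10⁻⁴ → UNSTABLE
  156–246 m: −αΔT+βΔS = −(2.2 × 10⁻⁴)(+1.1)+(7.6 × 10⁻⁴)(+0.99) = 5.1 × 10⁻⁴ → stable
The 88–156 m interval has Δρ < 0: lighter water underlies denser water.

88–156 m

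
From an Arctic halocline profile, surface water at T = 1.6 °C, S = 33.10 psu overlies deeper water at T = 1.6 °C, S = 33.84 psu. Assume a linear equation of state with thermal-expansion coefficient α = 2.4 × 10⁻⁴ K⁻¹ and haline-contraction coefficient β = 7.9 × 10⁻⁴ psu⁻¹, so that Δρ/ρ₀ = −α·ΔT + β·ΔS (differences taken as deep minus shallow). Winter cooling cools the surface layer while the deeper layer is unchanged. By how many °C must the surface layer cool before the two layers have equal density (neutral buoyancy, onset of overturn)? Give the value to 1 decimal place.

2.4 °C

Neutral buoyancy requires Δρ = 0, i.e. −α(T_deep − T_surf′) + β(S_deep − S_surf) = 0.
T_surf′ = T_deep − (β/α)·ΔS = 1.6 − (7.9 × 10⁻⁴/2.4 × 10⁻⁴)·(+0.74) = -0.836 °C.
Cooling required: 1.6 − (-0.836) = 2.436 °C.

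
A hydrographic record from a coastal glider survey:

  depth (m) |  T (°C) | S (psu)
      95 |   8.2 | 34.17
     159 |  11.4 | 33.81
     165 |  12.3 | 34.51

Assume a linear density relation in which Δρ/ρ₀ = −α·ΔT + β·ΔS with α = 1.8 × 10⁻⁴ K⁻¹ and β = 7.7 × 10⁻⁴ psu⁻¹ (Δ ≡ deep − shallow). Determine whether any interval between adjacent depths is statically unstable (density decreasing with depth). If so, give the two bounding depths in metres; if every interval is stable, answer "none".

Evaluate Δρ/ρ₀ = −αΔT + βΔS across each adjacent pair:
  95–159 m: −αΔT+βΔS = −(1.8 × 10⁻⁴)(+3.2)+(7.7 × 10⁻⁴)(-0.36) = -8.5 × 10⁻⁴ → UNSTABLE
  159–165 m: −αΔT+βΔS = −(1.8 × 10⁻⁴)(+0.9)+(7.7 × 10⁻⁴)(+0.70) = 3.8 × 10⁻⁴ → stable
The 95–159 m interval has Δρ < 0: lighter water underlies denser water.

95–159 m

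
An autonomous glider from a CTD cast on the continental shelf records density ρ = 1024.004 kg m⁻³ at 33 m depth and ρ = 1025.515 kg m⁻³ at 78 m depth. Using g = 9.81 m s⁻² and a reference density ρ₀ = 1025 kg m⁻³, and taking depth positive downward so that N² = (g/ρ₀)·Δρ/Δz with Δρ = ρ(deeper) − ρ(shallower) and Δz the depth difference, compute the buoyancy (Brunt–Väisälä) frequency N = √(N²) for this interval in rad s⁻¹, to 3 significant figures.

Δρ = 1025.515 − 1024.004 = 1.511 kg m⁻³ over Δz = 78 − 33 = 45 m.
N² = (9.81/1025) × (1.511/45) = 3.2136 × 10⁻⁴ s⁻².
N = √(3.2136 × 10⁻⁴) = 0.017927 rad s⁻¹ ≈ 0.0179 rad s⁻¹.

0.0179 rad s⁻¹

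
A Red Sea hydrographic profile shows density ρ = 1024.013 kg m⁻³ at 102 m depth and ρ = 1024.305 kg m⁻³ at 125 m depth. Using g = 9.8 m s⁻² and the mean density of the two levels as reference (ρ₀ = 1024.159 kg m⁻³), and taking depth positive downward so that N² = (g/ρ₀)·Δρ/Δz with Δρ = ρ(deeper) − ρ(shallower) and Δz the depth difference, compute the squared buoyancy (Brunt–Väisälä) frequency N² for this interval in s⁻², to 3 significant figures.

Δρ = 1024.305 − 1024.013 = 0.292 kg m⁻³ over Δz = 125 − 102 = 23 m.
N² = (9.8/1024.159) × (0.292/23) = 1.2148 × 10⁻⁴ s⁻² ≈ 1.21 × 10⁻⁴ s⁻².

1.21 × 10⁻⁴ s⁻²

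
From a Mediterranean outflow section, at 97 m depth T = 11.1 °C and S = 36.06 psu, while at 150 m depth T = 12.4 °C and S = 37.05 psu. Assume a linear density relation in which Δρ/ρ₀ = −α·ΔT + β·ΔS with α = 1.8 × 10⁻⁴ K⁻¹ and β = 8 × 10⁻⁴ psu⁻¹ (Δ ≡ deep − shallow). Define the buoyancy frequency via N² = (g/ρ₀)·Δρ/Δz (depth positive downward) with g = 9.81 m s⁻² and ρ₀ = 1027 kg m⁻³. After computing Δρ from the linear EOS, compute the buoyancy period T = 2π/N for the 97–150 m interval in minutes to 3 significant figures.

10.3 min

ΔT = +1.3 K, ΔS = +0.99 psu (deep − shallow).
Δρ/ρ₀ = −αΔT + βΔS = -2.34 × 10⁻⁴ + 7.92 × 10⁻⁴ = 5.58 × 10⁻⁴, so Δρ ≈ 0.5731 kg m⁻³.
N² = (g/ρ₀)·Δρ/Δz = g·(Δρ/ρ₀)/Δz = 9.81 × 5.58 × 10⁻⁴ / 53 = 1.0328 × 10⁻⁴ s⁻².
N = √(1.0328 × 10⁻⁴) = 0.010163 rad s⁻¹ → T = 2π/N = 618.24 s = 10.304 min ≈ 10.3 min.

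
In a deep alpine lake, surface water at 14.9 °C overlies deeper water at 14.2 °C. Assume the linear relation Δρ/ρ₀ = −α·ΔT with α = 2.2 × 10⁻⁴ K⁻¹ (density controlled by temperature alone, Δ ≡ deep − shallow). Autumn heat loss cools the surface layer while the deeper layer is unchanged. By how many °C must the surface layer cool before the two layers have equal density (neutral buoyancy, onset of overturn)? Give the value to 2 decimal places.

0.70 °C

With temperature the only control, equal density requires T_surf′ = T_deep.
T_surf′ = 14.2 °C.
Cooling required: 14.9 − 14.2 = 0.70 °C.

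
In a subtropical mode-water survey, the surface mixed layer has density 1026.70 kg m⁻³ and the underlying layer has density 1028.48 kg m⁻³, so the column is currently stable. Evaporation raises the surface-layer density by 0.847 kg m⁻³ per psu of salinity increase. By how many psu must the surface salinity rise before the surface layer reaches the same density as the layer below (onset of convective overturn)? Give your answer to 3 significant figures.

Density deficit of the surface layer: 1028.48 − 1026.70 = 1.78 kg m⁻³.
Required change = 1.78 / 0.847 = 2.10 psu.

2.10 psu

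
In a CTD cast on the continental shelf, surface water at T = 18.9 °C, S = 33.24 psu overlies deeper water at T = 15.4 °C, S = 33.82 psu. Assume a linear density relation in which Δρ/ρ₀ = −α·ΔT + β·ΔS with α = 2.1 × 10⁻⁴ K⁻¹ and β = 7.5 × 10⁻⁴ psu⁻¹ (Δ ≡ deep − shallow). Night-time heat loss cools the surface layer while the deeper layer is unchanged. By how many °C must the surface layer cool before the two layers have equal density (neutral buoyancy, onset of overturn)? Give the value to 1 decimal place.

5.6 °C

Neutral buoyancy requires Δρ = 0, i.e. −α(T_deep − T_surf′) + β(S_deep − S_surf) = 0.
T_surf′ = T_deep − (β/α)·ΔS = 15.4 − (7.5 × 10⁻⁴/2.1 × 10⁻⁴)·(+0.58) = 13.329 °C.
Cooling required: 18.9 − (13.329) = 5.571 °C.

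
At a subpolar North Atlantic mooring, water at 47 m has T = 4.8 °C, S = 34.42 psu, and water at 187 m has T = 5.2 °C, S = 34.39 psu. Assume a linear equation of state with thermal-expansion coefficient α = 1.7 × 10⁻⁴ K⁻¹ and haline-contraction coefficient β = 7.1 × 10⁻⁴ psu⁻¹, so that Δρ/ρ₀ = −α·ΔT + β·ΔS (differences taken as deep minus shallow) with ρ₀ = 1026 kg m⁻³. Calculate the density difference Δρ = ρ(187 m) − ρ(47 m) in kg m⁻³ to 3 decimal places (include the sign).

-0.092 kg m⁻³

ΔT = +0.4 K, ΔS = -0.03 psu (deep − shallow).
Δρ/ρ₀ = −(1.7 × 10⁻⁴)(+0.4) + (7.1 × 10⁻⁴)(-0.03) = -8.93 × 10⁻⁵.
Δρ = 1026 × (-8.93 × 10⁻⁵) = -0.092 kg m⁻³.
Negative Δρ: lighter below, statically unstable.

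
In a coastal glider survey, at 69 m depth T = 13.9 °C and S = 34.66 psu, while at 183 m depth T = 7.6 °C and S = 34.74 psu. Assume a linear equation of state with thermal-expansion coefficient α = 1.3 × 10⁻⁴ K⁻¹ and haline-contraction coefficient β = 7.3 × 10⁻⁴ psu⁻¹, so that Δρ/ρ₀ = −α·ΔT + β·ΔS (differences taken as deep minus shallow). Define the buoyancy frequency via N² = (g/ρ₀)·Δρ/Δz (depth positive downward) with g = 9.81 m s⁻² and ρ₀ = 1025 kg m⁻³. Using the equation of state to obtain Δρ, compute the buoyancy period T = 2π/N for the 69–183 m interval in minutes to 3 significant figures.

ΔT = -6.3 K, ΔS = +0.08 psu (deep − shallow).
Δρ/ρ₀ = −αΔT + βΔS = 8.19 × 10⁻⁴ + 5.84 × 10⁻⁵ = 8.774 × 10⁻⁴, so Δρ ≈ 0.8993 kg m⁻³.
N² = (g/ρ₀)·Δρ/Δz = g·(Δρ/ρ₀)/Δz = 9.81 × 8.774 × 10⁻⁴ / 114 = 7.5503 × 10⁻⁵ s⁻².
N = √(7.5503 × 10⁻⁵) = 8.6892 × 10⁻³ rad s⁻¹ → T = 2π/N = 723.10 s = 12.052 min ≈ 12.1 min.

12.1 min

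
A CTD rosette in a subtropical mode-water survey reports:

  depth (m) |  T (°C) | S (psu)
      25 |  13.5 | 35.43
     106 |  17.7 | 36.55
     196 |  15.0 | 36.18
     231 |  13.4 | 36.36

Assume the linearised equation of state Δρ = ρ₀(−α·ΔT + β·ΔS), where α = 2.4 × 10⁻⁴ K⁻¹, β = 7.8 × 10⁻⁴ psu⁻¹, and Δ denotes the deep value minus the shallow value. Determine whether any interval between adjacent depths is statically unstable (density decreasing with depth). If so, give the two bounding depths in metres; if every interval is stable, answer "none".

25–106 m

Evaluate Δρ/ρ₀ = −αΔT + βΔS across each adjacent pair:
  25–106 m: −αΔT+βΔS = −(2.4 × 10⁻⁴)(+4.2)+(7.8 × 10⁻⁴)(+1.12) = -1.3 × 10⁻⁴ → UNSTABLE
  106–196 m: −αΔT+βΔS = −(2.4 × 10⁻⁴)(-2.7)+(7.8 × 10⁻⁴)(-0.37) = 3.6 × 10⁻⁴ → stable
  196–231 m: −αΔT+βΔS = −(2.4 × 10⁻⁴)(-1.6)+(7.8 × 10⁻⁴)(+0.18) = 5.2 × 10⁻⁴ → stable
The 25–106 m interval has Δρ < 0: lighter water underlies denser water.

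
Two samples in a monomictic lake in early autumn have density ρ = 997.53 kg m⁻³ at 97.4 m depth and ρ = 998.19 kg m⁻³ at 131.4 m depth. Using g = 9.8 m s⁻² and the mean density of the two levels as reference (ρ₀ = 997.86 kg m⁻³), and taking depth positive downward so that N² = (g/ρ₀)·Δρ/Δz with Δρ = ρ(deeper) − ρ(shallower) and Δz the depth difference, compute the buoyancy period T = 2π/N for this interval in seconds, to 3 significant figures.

Δρ = 998.19 − 997.53 = 0.66 kg m⁻³ over Δz = 131.4 − 97.4 = 34 m.
N² = (9.8/997.86) × (0.66/34) = 1.9064 × 10⁻⁴ s⁻².
N = √(1.9064 × 10⁻⁴) = 0.013807 rad s⁻¹, so T = 2π/N = 455.07 s ≈ 455 s.
Since Δρ > 0 the layer is stably stratified.

455 s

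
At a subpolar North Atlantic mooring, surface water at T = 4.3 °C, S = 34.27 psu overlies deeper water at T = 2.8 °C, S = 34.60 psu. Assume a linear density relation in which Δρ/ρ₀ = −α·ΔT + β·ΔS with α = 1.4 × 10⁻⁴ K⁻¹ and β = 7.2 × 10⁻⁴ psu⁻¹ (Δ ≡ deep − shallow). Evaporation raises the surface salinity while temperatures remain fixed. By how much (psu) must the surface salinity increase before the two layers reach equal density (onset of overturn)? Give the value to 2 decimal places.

Neutral buoyancy requires −α(T_deep − T_surf) + β(S_deep − S_surf′) = 0.
S_surf′ = S_deep − (α/β)·ΔT = 34.60 − (1.4 × 10⁻⁴/7.2 × 10⁻⁴)·(-1.5) = 34.8917 psu.
Increase required: 34.8917 − 34.27 = 0.6217 psu.

0.62 psu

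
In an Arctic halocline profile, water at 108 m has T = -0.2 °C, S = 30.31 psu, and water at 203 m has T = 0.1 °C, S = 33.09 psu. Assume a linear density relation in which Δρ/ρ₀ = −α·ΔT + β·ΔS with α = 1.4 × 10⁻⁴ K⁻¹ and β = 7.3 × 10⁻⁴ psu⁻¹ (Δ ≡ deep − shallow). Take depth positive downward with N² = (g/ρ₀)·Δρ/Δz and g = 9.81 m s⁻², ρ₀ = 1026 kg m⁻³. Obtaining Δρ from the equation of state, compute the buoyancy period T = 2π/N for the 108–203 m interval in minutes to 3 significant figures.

7.31 min

ΔT = +0.3 K, ΔS = +2.78 psu (deep − shallow).
Δρ/ρ₀ = −αΔT + βΔS = -4.20 × 10⁻⁵ + 2.0294 × 10⁻³ = 1.9874 × 10⁻³, so Δρ ≈ 2.039 kg m⁻³.
N² = (g/ρ₀)·Δρ/Δz = g·(Δρ/ρ₀)/Δz = 9.81 × 1.9874 × 10⁻³ / 95 = 2.0523 × 10⁻⁴ s⁻².
N = √(2.0523 × 10⁻⁴) = 0.014326 rad s⁻¹ → T = 2π/N = 438.59 s = 7.3098 min ≈ 7.31 min.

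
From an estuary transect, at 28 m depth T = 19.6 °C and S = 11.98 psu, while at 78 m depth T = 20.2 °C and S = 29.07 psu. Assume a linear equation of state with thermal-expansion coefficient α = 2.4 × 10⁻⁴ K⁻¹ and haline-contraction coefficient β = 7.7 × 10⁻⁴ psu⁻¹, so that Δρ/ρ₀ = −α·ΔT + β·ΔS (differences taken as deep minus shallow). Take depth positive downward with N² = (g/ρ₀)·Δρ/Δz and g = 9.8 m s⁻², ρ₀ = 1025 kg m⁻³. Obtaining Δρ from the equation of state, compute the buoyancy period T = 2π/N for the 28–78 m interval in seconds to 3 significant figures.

124 s

ΔT = +0.6 K, ΔS = +17.09 psu (deep − shallow).
Δρ/ρ₀ = −αΔT + βΔS = -1.44 × 10⁻⁴ + 0.0131593 = 0.0130153, so Δρ ≈ 13.34 kg m⁻³.
N² = (g/ρ₀)·Δρ/Δz = g·(Δρ/ρ₀)/Δz = 9.8 × 0.0130153 / 50 = 2.5510 × 10⁻³ s⁻².
N = √(2.5510 × 10⁻³) = 0.050507 rad s⁻¹ → T = 2π/N = 124.40 s ≈ 124 s.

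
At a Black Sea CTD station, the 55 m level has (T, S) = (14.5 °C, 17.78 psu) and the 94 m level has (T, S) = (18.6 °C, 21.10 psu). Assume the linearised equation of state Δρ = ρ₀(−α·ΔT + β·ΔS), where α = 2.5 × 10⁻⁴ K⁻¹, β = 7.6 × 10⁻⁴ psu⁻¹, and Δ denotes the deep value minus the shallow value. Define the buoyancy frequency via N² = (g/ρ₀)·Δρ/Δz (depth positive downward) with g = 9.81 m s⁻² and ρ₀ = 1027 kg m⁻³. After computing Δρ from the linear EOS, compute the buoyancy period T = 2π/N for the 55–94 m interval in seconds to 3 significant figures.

ΔT = +4.1 K, ΔS = +3.32 psu (deep − shallow).
Δρ/ρ₀ = −αΔT + βΔS = -1.025 × 10⁻³ + 2.5232 × 10⁻³ = 1.4982 × 10⁻³, so Δρ ≈ 1.539 kg m⁻³.
N² = (g/ρ₀)·Δρ/Δz = g·(Δρ/ρ₀)/Δz = 9.81 × 1.4982 × 10⁻³ / 39 = 3.7685 × 10⁻⁴ s⁻².
N = √(3.7685 × 10⁻⁴) = 0.019413 rad s⁻¹ → T = 2π/N = 323.66 s ≈ 324 s.

324 s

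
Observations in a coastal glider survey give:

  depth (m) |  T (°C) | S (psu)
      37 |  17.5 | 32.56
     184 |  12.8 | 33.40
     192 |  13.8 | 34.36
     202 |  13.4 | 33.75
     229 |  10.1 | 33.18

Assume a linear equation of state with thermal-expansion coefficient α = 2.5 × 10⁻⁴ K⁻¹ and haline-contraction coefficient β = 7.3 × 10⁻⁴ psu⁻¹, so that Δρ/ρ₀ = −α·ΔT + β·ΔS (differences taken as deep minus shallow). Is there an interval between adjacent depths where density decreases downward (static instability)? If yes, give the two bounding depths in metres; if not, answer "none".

192–202 m

Evaluate Δρ/ρ₀ = −αΔT + βΔS across each adjacent pair:
  37–184 m: −αΔT+βΔS = −(2.5 × 10⁻⁴)(-4.7)+(7.3 × 10⁻⁴)(+0.84) = 1.8 × 10⁻³ → stable
  184–192 m: −αΔT+βΔS = −(2.5 × 10⁻⁴)(+1.0)+(7.3 × 10⁻⁴)(+0.96) = 4.5 × 10⁻⁴ → stable
  192–202 m: −αΔT+βΔS = −(2.5 × 10⁻⁴)(-0.4)+(7.3 × 10⁻⁴)(-0.61) = -3.5 × 10⁻⁴ → UNSTABLE
  202–229 m: −αΔT+βΔS = −(2.5 × 10⁻⁴)(-3.3)+(7.3 × 10⁻⁴)(-0.57) = 4.1 × 10⁻⁴ → stable
The 192–202 m interval has Δρ < 0: lighter water underlies denser water.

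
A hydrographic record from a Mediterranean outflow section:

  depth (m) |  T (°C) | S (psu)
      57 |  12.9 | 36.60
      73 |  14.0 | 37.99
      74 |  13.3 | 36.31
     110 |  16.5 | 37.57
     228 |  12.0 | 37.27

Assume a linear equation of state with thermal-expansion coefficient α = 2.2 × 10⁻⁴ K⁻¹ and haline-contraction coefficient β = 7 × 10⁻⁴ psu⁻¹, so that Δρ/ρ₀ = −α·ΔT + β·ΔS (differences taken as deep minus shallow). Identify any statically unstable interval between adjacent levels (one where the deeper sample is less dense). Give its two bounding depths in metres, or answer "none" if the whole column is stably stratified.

Evaluate Δρ/ρ₀ = −αΔT + βΔS across each adjacent pair:
  57–73 m: −αΔT+βΔS = −(2.2 × 10⁻⁴)(+1.1)+(7 × 10⁻⁴)(+1.39) = 7.3 × 10⁻⁴ → stable
  73–74 m: −αΔT+βΔS = −(2.2 × 10⁻⁴)(-0.7)+(7 × 10⁻⁴)(-1.68) = -1.0 × 10⁻³ → UNSTABLE
  74–110 m: −αΔT+βΔS = −(2.2 × 10⁻⁴)(+3.2)+(7 × 10⁻⁴)(+1.26) = 1.8 × 10⁻⁴ → stable
  110–228 m: −αΔT+βΔS = −(2.2 × 10⁻⁴)(-4.5)+(7 × 10⁻⁴)(-0.30) = 7.8 × 10⁻⁴ → stable
The 73–74 m interval has Δρ < 0: lighter water underlies denser water.

73–74 m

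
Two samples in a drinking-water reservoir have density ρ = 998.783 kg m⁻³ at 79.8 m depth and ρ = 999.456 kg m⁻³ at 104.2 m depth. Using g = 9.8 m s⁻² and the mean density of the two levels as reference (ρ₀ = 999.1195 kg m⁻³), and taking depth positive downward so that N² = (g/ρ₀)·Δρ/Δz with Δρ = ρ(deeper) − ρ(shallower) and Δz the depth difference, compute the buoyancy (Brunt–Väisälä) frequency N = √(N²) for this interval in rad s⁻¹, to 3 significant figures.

Δρ = 999.456 − 998.783 = 0.673 kg m⁻³ over Δz = 104.2 − 79.8 = 24.4 m.
N² = (9.8/999.1195) × (0.673/24.4) = 2.7054 × 10⁻⁴ s⁻².
N = √(2.7054 × 10⁻⁴) = 0.016448 rad s⁻¹ ≈ 0.0164 rad s⁻¹.

0.0164 rad s⁻¹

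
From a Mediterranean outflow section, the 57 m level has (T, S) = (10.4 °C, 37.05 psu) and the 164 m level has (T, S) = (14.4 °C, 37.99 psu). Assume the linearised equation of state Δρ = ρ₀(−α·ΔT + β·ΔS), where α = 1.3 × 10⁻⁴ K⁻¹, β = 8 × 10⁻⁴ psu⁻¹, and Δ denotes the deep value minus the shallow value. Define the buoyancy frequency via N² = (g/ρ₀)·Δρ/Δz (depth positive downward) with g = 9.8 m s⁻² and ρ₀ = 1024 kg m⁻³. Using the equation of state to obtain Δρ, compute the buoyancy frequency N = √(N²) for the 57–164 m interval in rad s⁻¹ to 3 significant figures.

4.61 × 10⁻³ rad s⁻¹

ΔT = +4.0 K, ΔS = +0.94 psu (deep − shallow).
Δρ/ρ₀ = −αΔT + βΔS = -5.20 × 10⁻⁴ + 7.52 × 10⁻⁴ = 2.32 × 10⁻⁴, so Δρ ≈ 0.2376 kg m⁻³.
N² = (g/ρ₀)·Δρ/Δz = g·(Δρ/ρ₀)/Δz = 9.8 × 2.32 × 10⁻⁴ / 107 = 2.1249 × 10⁻⁵ s⁻².
N = √(2.1249 × 10⁻⁵) = 4.6097 × 10⁻³ rad s⁻¹ ≈ 4.61 × 10⁻³ rad s⁻¹.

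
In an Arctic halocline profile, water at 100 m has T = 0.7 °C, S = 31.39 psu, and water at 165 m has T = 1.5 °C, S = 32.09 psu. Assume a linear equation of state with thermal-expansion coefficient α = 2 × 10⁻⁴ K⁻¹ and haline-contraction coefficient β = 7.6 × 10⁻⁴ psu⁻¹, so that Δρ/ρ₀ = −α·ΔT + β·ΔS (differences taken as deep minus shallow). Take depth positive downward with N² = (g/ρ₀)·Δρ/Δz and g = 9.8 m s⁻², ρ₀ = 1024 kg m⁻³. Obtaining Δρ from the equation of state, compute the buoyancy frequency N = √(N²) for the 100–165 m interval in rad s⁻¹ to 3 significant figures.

ΔT = +0.8 K, ΔS = +0.70 psu (deep − shallow).
Δρ/ρ₀ = −αΔT + βΔS = -1.60 × 10⁻⁴ + 5.32 × 10⁻⁴ = 3.72 × 10⁻⁴, so Δρ ≈ 0.3809 kg m⁻³.
N² = (g/ρ₀)·Δρ/Δz = g·(Δρ/ρ₀)/Δz = 9.8 × 3.72 × 10⁻⁴ / 65 = 5.6086 × 10⁻⁵ s⁻².
N = √(5.6086 × 10⁻⁵) = 7.4891 × 10⁻³ rad s⁻¹ ≈ 7.49 × 10⁻³ rad s⁻¹.

7.49 × 10⁻³ rad s⁻¹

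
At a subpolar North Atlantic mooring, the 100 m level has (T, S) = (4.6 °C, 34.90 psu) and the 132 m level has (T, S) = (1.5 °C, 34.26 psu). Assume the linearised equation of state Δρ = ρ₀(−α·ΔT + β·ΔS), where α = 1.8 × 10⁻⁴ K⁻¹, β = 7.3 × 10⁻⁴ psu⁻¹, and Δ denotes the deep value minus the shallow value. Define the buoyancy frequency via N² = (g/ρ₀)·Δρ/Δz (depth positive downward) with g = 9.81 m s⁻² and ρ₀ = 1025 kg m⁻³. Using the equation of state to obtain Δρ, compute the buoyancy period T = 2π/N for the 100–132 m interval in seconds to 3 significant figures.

1.19 × 10³ s

ΔT = -3.1 K, ΔS = -0.64 psu (deep − shallow).
Δρ/ρ₀ = −αΔT + βΔS = 5.58 × 10⁻⁴ − 4.672 × 10⁻⁴ = 9.08 × 10⁻⁵, so Δρ ≈ 0.09307 kg m⁻³.
N² = (g/ρ₀)·Δρ/Δz = g·(Δρ/ρ₀)/Δz = 9.81 × 9.08 × 10⁻⁵ / 32 = 2.7836 × 10⁻⁵ s⁻².
N = √(2.7836 × 10⁻⁵) = 5.2760 × 10⁻³ rad s⁻¹ → T = 2π/N = 1.1909 × 10³ s ≈ 1.19 × 10³ s.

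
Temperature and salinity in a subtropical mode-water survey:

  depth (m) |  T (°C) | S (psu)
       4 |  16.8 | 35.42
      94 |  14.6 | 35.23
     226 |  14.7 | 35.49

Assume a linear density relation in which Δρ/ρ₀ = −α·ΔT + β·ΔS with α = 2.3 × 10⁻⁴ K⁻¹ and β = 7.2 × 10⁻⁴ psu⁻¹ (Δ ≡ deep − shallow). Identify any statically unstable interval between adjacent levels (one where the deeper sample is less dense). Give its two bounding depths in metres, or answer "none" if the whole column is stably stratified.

Evaluate Δρ/ρ₀ = −αΔT + βΔS across each adjacent pair:
  4–94 m: −αΔT+βΔS = −(2.3 × 10⁻⁴)(-2.2)+(7.2 × 10⁻⁴)(-0.19) = 3.7 × 10⁻⁴ → stable
  94–226 m: −αΔT+βΔS = −(2.3 × 10⁻⁴)(+0.1)+(7.2 × 10⁻⁴)(+0.26) = 1.6 × 10⁻⁴ → stable
Every interval has Δρ > 0: the column is stably stratified throughout.

none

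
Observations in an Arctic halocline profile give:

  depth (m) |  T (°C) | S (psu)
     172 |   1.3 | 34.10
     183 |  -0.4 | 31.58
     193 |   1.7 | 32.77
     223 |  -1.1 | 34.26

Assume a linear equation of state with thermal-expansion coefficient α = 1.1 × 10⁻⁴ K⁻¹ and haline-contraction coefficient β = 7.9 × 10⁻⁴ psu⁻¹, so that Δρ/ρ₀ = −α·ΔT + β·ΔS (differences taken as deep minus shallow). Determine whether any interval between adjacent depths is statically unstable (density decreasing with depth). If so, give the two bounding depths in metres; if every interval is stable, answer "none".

Evaluate Δρ/ρ₀ = −αΔT + βΔS across each adjacent pair:
  172–183 m: −αΔT+βΔS = −(1.1 × 10⁻⁴)(-1.7)+(7.9 × 10⁻⁴)(-2.52) = -1.8 × 10⁻³ → UNSTABLE
  183–193 m: −αΔT+βΔS = −(1.1 × 10⁻⁴)(+2.1)+(7.9 × 10⁻⁴)(+1.19) = 7.1 × 10⁻⁴ → stable
  193–223 m: −αΔT+βΔS = −(1.1 × 10⁻⁴)(-2.8)+(7.9 × 10⁻⁴)(+1.49) = 1.5 × 10⁻³ → stable
The 172–183 m interval has Δρ < 0: lighter water underlies denser water.

172–183 m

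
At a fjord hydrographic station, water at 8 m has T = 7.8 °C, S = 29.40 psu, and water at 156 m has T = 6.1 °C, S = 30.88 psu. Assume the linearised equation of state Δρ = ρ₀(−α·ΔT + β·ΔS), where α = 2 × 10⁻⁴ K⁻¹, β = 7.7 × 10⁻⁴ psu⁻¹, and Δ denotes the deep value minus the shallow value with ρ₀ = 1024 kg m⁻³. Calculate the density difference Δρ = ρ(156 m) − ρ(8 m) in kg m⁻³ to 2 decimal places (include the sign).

+1.52 kg m⁻³

ΔT = -1.7 K, ΔS = +1.48 psu (deep − shallow).
Δρ/ρ₀ = −(2 × 10⁻⁴)(-1.7) + (7.7 × 10⁻⁴)(+1.48) = 1.4796 × 10⁻³.
Δρ = 1024 × (1.4796 × 10⁻³) = +1.52 kg m⁻³.
Positive Δρ: denser below, stable.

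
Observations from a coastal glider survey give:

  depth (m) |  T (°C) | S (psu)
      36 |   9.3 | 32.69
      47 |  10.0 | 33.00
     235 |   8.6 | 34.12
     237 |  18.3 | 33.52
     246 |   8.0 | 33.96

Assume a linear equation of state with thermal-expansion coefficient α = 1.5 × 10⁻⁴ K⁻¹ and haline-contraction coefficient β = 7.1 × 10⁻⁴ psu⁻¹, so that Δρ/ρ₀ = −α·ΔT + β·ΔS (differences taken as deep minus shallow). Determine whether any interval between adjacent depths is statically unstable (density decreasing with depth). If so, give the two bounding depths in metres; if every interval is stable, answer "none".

235–237 m

Evaluate Δρ/ρ₀ = −αΔT + βΔS across each adjacent pair:
  36–47 m: −αΔT+βΔS = −(1.5 × 10⁻⁴)(+0.7)+(7.1 × 10⁻⁴)(+0.31) = 1.2 × 10⁻⁴ → stable
  47–235 m: −αΔT+βΔS = −(1.5 × 10⁻⁴)(-1.4)+(7.1 × 10⁻⁴)(+1.12) = 1.0 × 10⁻³ → stable
  235–237 m: −αΔT+βΔS = −(1.5 × 10⁻⁴)(+9.7)+(7.1 × 10⁻⁴)(-0.60) = -1.9 × 10⁻³ → UNSTABLE
  237–246 m: −αΔT+βΔS = −(1.5 × 10⁻⁴)(-10.3)+(7.1 × 10⁻⁴)(+0.44) = 1.9 × 10⁻³ → stable
The 235–237 m interval has Δρ < 0: lighter water underlies denser water.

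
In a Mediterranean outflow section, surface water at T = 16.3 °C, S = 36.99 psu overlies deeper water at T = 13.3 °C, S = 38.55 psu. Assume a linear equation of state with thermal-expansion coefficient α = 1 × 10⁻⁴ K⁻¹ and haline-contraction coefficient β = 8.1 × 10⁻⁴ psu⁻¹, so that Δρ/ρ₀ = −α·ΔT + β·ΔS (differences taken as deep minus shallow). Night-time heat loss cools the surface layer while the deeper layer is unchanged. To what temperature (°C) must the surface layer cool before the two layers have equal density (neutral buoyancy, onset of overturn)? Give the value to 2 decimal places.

Neutral buoyancy requires Δρ = 0, i.e. −α(T_deep − T_surf′) + β(S_deep − S_surf) = 0.
T_surf′ = T_deep − (β/α)·ΔS = 13.3 − (8.1 × 10⁻⁴/1 × 10⁻⁴)·(+1.56) = 0.6640 °C.
Cooling required: 16.3 − (0.6640) = 15.6360 °C.

0.66 °C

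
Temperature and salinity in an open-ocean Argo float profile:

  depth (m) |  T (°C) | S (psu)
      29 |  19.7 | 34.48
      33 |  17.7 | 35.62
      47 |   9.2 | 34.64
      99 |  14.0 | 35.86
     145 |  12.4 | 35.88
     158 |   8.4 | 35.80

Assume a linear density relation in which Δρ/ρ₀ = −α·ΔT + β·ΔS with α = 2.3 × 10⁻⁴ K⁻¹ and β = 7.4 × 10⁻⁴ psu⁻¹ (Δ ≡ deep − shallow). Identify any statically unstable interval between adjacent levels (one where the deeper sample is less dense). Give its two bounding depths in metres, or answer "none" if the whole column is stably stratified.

47–99 m

Evaluate Δρ/ρ₀ = −αΔT + βΔS across each adjacent pair:
  29–33 m: −αΔT+βΔS = −(2.3 × 10⁻⁴)(-2.0)+(7.4 × 10⁻⁴)(+1.14) = 1.3 × 10⁻³ → stable
  33–47 m: −αΔT+βΔS = −(2.3 × 10⁻⁴)(-8.5)+(7.4 × 10⁻⁴)(-0.98) = 1.2 × 10⁻³ → stable
  47–99 m: −αΔT+βΔS = −(2.3 × 10⁻⁴)(+4.8)+(7.4 × 10⁻⁴)(+1.22) = -2.0 × 10⁻⁴ → UNSTABLE
  99–145 m: −αΔT+βΔS = −(2.3 × 10⁻⁴)(-1.6)+(7.4 × 10⁻⁴)(+0.02) = 3.8 × 10⁻⁴ → stable
  145–158 m: −αΔT+βΔS = −(2.3 × 10⁻⁴)(-4.0)+(7.4 × 10⁻⁴)(-0.08) = 8.6 × 10⁻⁴ → stable
The 47–99 m interval has Δρ < 0: lighter water underlies denser water.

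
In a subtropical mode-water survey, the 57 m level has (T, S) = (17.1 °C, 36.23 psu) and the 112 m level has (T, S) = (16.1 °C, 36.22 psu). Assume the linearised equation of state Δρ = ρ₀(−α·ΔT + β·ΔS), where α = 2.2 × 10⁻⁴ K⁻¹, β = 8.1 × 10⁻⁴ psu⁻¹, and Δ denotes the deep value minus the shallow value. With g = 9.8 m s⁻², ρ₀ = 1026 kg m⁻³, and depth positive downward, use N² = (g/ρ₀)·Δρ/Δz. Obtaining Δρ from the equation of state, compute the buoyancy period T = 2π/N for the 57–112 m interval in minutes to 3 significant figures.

ΔT = -1.0 K, ΔS = -0.01 psu (deep − shallow).
Δρ/ρ₀ = −αΔT + βΔS = 2.20 × 10⁻⁴ − 8.10 × 10⁻⁶ = 2.119 × 10⁻⁴, so Δρ ≈ 0.2174 kg m⁻³.
N² = (g/ρ₀)·Δρ/Δz = g·(Δρ/ρ₀)/Δz = 9.8 × 2.119 × 10⁻⁴ / 55 = 3.7757 × 10⁻⁵ s⁻².
N = √(3.7757 × 10⁻⁵) = 6.1447 × 10⁻³ rad s⁻¹ → T = 2π/N = 1.0225 × 10³ s = 17.042 min ≈ 17.0 min.

17.0 min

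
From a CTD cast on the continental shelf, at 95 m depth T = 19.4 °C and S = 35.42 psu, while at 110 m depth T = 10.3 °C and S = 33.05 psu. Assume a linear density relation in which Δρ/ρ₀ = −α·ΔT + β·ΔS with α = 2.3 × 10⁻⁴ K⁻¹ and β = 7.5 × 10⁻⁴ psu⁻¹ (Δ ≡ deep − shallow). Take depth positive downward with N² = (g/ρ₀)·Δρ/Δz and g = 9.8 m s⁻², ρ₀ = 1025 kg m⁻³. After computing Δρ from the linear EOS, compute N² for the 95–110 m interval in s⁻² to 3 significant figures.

2.06 × 10⁻⁴ s⁻²

ΔT = -9.1 K, ΔS = -2.37 psu (deep − shallow).
Δρ/ρ₀ = −αΔT + βΔS = 2.093 × 10⁻³ − 1.7775 × 10⁻³ = 3.155 × 10⁻⁴, so Δρ ≈ 0.3234 kg m⁻³.
N² = (g/ρ₀)·Δρ/Δz = g·(Δρ/ρ₀)/Δz = 9.8 × 3.155 × 10⁻⁴ / 15 = 2.0613 × 10⁻⁴ s⁻² ≈ 2.06 × 10⁻⁴ s⁻².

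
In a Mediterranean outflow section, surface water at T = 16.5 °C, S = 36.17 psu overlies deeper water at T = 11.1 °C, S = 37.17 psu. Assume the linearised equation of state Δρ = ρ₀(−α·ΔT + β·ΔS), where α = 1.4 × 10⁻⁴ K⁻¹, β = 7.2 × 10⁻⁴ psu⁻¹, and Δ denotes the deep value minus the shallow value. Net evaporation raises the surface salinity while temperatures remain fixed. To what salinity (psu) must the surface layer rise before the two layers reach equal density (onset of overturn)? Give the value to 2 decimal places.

38.22 psu

Neutral buoyancy requires −α(T_deep − T_surf) + β(S_deep − S_surf′) = 0.
S_surf′ = S_deep − (α/β)·ΔT = 37.17 − (1.4 × 10⁻⁴/7.2 × 10⁻⁴)·(-5.4) = 38.2200 psu.
Increase required: 38.2200 − 36.17 = 2.0500 psu.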